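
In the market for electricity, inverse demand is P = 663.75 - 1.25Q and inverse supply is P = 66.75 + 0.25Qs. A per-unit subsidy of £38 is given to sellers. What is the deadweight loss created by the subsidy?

Deadweight loss = 1444/3

Pre-subsidy: 663.75 - 1.25Q = 66.75 + 0.25Q gives Q* = 398 and P* = 166.25.
With the subsidy, sellers receive Ps = Pb + 38 for each unit, where Pb is the price buyers pay.
On the curves, Pb = 663.75 - 1.25Q and Ps = 66.75 + 0.25Q; the wedge Ps − Pb = 38 gives 66.75 + 0.25Q − (663.75 - 1.25Q) = 38, so Q' = 1270/3.
Then Pb = 663.75 − 1.25·(1270/3) = 1615/12 and Ps = 66.75 + 0.25·(1270/3) = 2071/12.
The subsidy expands output by 1270/3 − 398 = 76/3 past the efficient level; on those units the gap between marginal cost and willingness to pay runs from 0 up to 38.
DWL = ½ × 38 × 76/3 = 1444/3.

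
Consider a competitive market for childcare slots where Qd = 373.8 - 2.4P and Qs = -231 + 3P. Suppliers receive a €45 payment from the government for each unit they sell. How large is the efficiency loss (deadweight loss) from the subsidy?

Deadweight loss = €1350

Pre-subsidy: 373.8 - 2.4P = -231 + 3P gives P* = 112, Q* = 105.
With the subsidy, sellers receive Ps = Pb + 45 for each unit, where Pb is the price buyers pay.
Supply in terms of Pb becomes Qs = -231 + 3(Pb + 45) = -96 + 3Pb. Setting this equal to demand: 373.8 - 2.4Pb = -96 + 3Pb, so Pb = 87.
Sellers receive Ps = 87 + 45 = 132; Q' = 373.8 − 2.4·87 = 165.
The subsidy expands output by 165 − 105 = 60 past the efficient level; on those units the gap between marginal cost and willingness to pay runs from 0 up to 45.
DWL = ½ × 45 × 60 = 1350.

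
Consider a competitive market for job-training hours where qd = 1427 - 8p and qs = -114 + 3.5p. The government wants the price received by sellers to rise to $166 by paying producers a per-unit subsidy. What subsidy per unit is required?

At a seller price of 166, quantity supplied is -114 + 3.5·166 = 467.
Buyers absorb 467 only when they pay pb with 1427 − 8·pb = 467, i.e. pb = 120.
s = ps − pb = 166 − 120 = 46.

Required subsidy s = $46 per unit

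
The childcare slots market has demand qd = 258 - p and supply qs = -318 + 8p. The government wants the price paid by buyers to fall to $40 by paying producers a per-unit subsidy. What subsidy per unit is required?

At a buyer price of 40, quantity demanded is 258 − 1·40 = 218.
Sellers supply 218 only when they receive ps with -318 + 8·ps = 218, i.e. ps = 67.
s = ps − pb = 67 − 40 = 27.

Required subsidy s = $27 per unit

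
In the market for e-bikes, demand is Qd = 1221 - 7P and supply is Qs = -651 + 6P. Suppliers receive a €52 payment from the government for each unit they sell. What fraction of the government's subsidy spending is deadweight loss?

Pre-subsidy: 1221 - 7P = -651 + 6P gives P* = 144, Q* = 213.
With the subsidy, sellers receive Ps = Pb + 52 for each unit, where Pb is the price buyers pay.
Supply in terms of Pb becomes Qs = -651 + 6(Pb + 52) = -339 + 6Pb. Setting this equal to demand: 1221 - 7Pb = -339 + 6Pb, so Pb = 120.
Sellers receive Ps = 120 + 52 = 172; Q' = 1221 − 7·120 = 381.
ΔCS = ½(213 + 381)(144 − 120) = 7128; ΔPS = ½(213 + 381)(172 − 144) = 8316.
Government spending = 52 × 381 = 19812.
DWL = ½ × 52 × (381 − 213) = 4368; fraction = 4368 / 19812 = 28/127.

DWL / government spending = 28/127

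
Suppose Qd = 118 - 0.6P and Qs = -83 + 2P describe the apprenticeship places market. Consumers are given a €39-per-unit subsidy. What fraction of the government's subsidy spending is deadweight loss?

DWL / government spending = 117/1165

Pre-subsidy: 118 - 0.6P = -83 + 2P gives P* = 1005/13, Q* = 931/13.
With the rebate, buyers effectively pay Pb = Ps − 39, where Ps is the price sellers receive.
Demand in terms of Ps becomes Qd = 118 − 0.6(Ps − 39) = 141.4 - 0.6Ps. Setting this equal to supply: 141.4 - 0.6Ps = -83 + 2Ps, so Ps = 1122/13.
Buyers pay Pb = 1122/13 − 39 = 615/13; Q' = -83 + 2·(1122/13) = 1165/13.
ΔCS = ½(931/13 + 1165/13)(1005/13 − 615/13) = 31440/13; ΔPS = ½(931/13 + 1165/13)(1122/13 − 1005/13) = 9432/13.
Government spending = 39 × 1165/13 = 3495.
DWL = ½ × 39 × (1165/13 − 931/13) = 351; fraction = 351 / 3495 = 117/1165.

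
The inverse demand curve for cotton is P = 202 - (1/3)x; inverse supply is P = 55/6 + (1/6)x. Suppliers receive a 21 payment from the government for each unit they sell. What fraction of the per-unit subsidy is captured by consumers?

Consumer share = 2/3

Pre-subsidy: 202 - (1/3)x = 55/6 + (1/6)x gives x* = 1157/3 and P* = 661/9.
With the subsidy, sellers receive Ps = Pb + 21 for each unit, where Pb is the price buyers pay.
On the curves, Pb = 202 - (1/3)x and Ps = 55/6 + (1/6)x; the wedge Ps − Pb = 21 gives 55/6 + (1/6)x − (202 - (1/3)x) = 21, so x' = 1283/3.
Then Pb = 202 − (1/3)·(1283/3) = 535/9 and Ps = 55/6 + (1/6)·(1283/3) = 724/9.
Buyers' price falls by P* − Pb = 661/9 − 535/9 = 14; sellers' price rises by Ps − P* = 724/9 − 661/9 = 7.
So consumers capture 14/21 = 2/3 of each unit of subsidy.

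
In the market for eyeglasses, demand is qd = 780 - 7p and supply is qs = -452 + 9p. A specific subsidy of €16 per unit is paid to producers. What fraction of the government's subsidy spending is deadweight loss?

Pre-subsidy: 780 - 7p = -452 + 9p gives p* = 77, q* = 241.
With the subsidy, sellers receive ps = pb + 16 for each unit, where pb is the price buyers pay.
Supply in terms of pb becomes qs = -452 + 9(pb + 16) = -308 + 9pb. Setting this equal to demand: 780 - 7pb = -308 + 9pb, so pb = 68.
Sellers receive ps = 68 + 16 = 84; q' = 780 − 7·68 = 304.
ΔCS = ½(241 + 304)(77 − 68) = 2452.5; ΔPS = ½(241 + 304)(84 − 77) = 1907.5.
Government spending = 16 × 304 = 4864.
DWL = ½ × 16 × (304 − 241) = 504; fraction = 504 / 4864 = 63/608.

DWL / government spending = 63/608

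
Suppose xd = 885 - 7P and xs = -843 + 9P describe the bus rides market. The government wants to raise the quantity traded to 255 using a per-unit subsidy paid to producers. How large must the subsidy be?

At x = 255, invert demand for the buyer price: Pb = (885 − 255)/7 = 90; invert supply for the seller price: Ps = (255 − (-843))/9 = 122.
The subsidy must fill the gap: s = Ps − Pb = 122 − 90 = 32.

Required subsidy s = 32 per unit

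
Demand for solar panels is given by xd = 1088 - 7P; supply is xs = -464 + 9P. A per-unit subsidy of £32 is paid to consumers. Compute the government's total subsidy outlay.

Pre-subsidy: 1088 - 7P = -464 + 9P gives P* = 97, x* = 409.
With the rebate, buyers effectively pay Pb = Ps − 32, where Ps is the price sellers receive.
Demand in terms of Ps becomes xd = 1088 − 7(Ps − 32) = 1312 - 7Ps. Setting this equal to supply: 1312 - 7Ps = -464 + 9Ps, so Ps = 111.
Buyers pay Pb = 111 − 32 = 79; x' = -464 + 9·111 = 535.
Government outlay = subsidy × quantity = 32 × 535 = 17120.

Government cost = £17120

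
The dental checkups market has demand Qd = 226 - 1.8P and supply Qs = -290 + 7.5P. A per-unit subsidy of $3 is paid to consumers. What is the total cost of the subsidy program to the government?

Pre-subsidy: 226 - 1.8P = -290 + 7.5P gives P* = 1720/31, Q* = 3910/31.
With the rebate, buyers effectively pay Pb = Ps − 3, where Ps is the price sellers receive.
Demand in terms of Ps becomes Qd = 226 − 1.8(Ps − 3) = 231.4 - 1.8Ps. Setting this equal to supply: 231.4 - 1.8Ps = -290 + 7.5Ps, so Ps = 1738/31.
Buyers pay Pb = 1738/31 − 3 = 1645/31; Q' = -290 + 7.5·(1738/31) = 4045/31.
Government outlay = subsidy × quantity = 3 × 4045/31 = 12135/31.

Government cost = 12135/31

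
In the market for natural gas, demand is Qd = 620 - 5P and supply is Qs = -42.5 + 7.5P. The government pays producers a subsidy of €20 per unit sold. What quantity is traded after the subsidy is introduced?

Q' = 415

Pre-subsidy: 620 - 5P = -42.5 + 7.5P gives P* = 53, Q* = 355.
With the subsidy, sellers receive Ps = Pb + 20 for each unit, where Pb is the price buyers pay.
Supply in terms of Pb becomes Qs = -42.5 + 7.5(Pb + 20) = 107.5 + 7.5Pb. Setting this equal to demand: 620 - 5Pb = 107.5 + 7.5Pb, so Pb = 41.
Sellers receive Ps = 41 + 20 = 61; Q' = 620 − 5·41 = 415.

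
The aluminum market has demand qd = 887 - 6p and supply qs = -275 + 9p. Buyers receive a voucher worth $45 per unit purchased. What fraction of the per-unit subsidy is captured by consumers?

Pre-subsidy: 887 - 6p = -275 + 9p gives p* = 1162/15, q* = 422.2.
With the rebate, buyers effectively pay pb = ps − 45, where ps is the price sellers receive.
Demand in terms of ps becomes qd = 887 − 6(ps − 45) = 1157 - 6ps. Setting this equal to supply: 1157 - 6ps = -275 + 9ps, so ps = 1432/15.
Buyers pay pb = 1432/15 − 45 = 757/15; q' = -275 + 9·(1432/15) = 584.2.
Buyers' price falls by p* − pb = 1162/15 − 757/15 = 27; sellers' price rises by ps − p* = 1432/15 − 1162/15 = 18.
So consumers capture 27/45 = 0.6 of each unit of subsidy.

Consumer share = 0.6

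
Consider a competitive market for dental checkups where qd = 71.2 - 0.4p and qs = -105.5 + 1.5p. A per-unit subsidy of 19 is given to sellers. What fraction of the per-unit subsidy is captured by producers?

Pre-subsidy: 71.2 - 0.4p = -105.5 + 1.5p gives p* = 93, q* = 34.
With the subsidy, sellers receive ps = pb + 19 for each unit, where pb is the price buyers pay.
Supply in terms of pb becomes qs = -105.5 + 1.5(pb + 19) = -77 + 1.5pb. Setting this equal to demand: 71.2 - 0.4pb = -77 + 1.5pb, so pb = 78.
Sellers receive ps = 78 + 19 = 97; q' = 71.2 − 0.4·78 = 40.
Buyers' price falls by p* − pb = 93 − 78 = 15; sellers' price rises by ps − p* = 97 − 93 = 4.
So producers capture 4/19 = 4/19 of each unit of subsidy.

Producer share = 4/19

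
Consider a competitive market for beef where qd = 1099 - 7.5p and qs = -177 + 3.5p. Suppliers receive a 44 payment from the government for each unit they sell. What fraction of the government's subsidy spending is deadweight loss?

DWL / government spending = 105/668

Pre-subsidy: 1099 - 7.5p = -177 + 3.5p gives p* = 116, q* = 229.
With the subsidy, sellers receive ps = pb + 44 for each unit, where pb is the price buyers pay.
Supply in terms of pb becomes qs = -177 + 3.5(pb + 44) = -23 + 3.5pb. Setting this equal to demand: 1099 - 7.5pb = -23 + 3.5pb, so pb = 102.
Sellers receive ps = 102 + 44 = 146; q' = 1099 − 7.5·102 = 334.
ΔCS = ½(229 + 334)(116 − 102) = 3941; ΔPS = ½(229 + 334)(146 − 116) = 8445.
Government spending = 44 × 334 = 14696.
DWL = ½ × 44 × (334 − 229) = 2310; fraction = 2310 / 14696 = 105/668.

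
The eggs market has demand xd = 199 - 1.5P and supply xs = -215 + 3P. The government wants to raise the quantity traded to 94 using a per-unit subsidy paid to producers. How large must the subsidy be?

At x = 94, invert demand for the buyer price: Pb = (199 − 94)/1.5 = 70; invert supply for the seller price: Ps = (94 − (-215))/3 = 103.
The subsidy must fill the gap: s = Ps − Pb = 103 − 70 = 33.

Required subsidy s = 33 per unit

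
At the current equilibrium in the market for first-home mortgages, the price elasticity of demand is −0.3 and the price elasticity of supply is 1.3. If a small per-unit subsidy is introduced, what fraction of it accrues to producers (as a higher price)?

Producer share = 0.1875

For a small subsidy around the equilibrium, the benefit split depends on the relative slopes, which at a point are proportional to the elasticities.
Buyer share = εs/(εs + |εd|) = 1.3/(1.3 + 0.3) = 0.8125; seller share = |εd|/(εs + |εd|) = 0.1875.
So producers capture 0.1875 of the subsidy.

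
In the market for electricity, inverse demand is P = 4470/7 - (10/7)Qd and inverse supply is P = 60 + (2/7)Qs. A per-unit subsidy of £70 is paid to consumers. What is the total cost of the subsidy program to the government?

Pre-subsidy: 4470/7 - (10/7)Q = 60 + (2/7)Q gives Q* = 337.5 and P* = 1095/7.
With the rebate, buyers effectively pay Pb = Ps − 70, where Ps is the price sellers receive.
On the curves, Pb = 4470/7 - (10/7)Q and Ps = 60 + (2/7)Q; the wedge Ps − Pb = 70 gives 60 + (2/7)Q − (4470/7 - (10/7)Q) = 70, so Q' = 1135/3.
Then Pb = 4470/7 − (10/7)·(1135/3) = 2060/21 and Ps = 60 + (2/7)·(1135/3) = 3530/21.
Government outlay = subsidy × quantity = 70 × 1135/3 = 79450/3.

Government cost = 79450/3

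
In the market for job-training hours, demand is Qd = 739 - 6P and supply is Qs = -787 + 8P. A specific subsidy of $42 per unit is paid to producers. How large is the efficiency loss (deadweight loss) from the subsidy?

Pre-subsidy: 739 - 6P = -787 + 8P gives P* = 109, Q* = 85.
With the subsidy, sellers receive Ps = Pb + 42 for each unit, where Pb is the price buyers pay.
Supply in terms of Pb becomes Qs = -787 + 8(Pb + 42) = -451 + 8Pb. Setting this equal to demand: 739 - 6Pb = -451 + 8Pb, so Pb = 85.
Sellers receive Ps = 85 + 42 = 127; Q' = 739 − 6·85 = 229.
The subsidy expands output by 229 − 85 = 144 past the efficient level; on those units the gap between marginal cost and willingness to pay runs from 0 up to 42.
DWL = ½ × 42 × 144 = 3024.

Deadweight loss = $3024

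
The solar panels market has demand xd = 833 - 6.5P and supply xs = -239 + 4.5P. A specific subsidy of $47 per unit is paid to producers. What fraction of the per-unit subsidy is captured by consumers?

Consumer share = 9/22

Pre-subsidy: 833 - 6.5P = -239 + 4.5P gives P* = 1072/11, x* = 2195/11.
With the subsidy, sellers receive Ps = Pb + 47 for each unit, where Pb is the price buyers pay.
Supply in terms of Pb becomes xs = -239 + 4.5(Pb + 47) = -27.5 + 4.5Pb. Setting this equal to demand: 833 - 6.5Pb = -27.5 + 4.5Pb, so Pb = 1721/22.
Sellers receive Ps = 1721/22 + 47 = 2755/22; x' = 833 − 6.5·(1721/22) = 14279/44.
Buyers' price falls by P* − Pb = 1072/11 − 1721/22 = 423/22; sellers' price rises by Ps − P* = 2755/22 − 1072/11 = 611/22.
So consumers capture (423/22)/47 = 9/22 of each unit of subsidy.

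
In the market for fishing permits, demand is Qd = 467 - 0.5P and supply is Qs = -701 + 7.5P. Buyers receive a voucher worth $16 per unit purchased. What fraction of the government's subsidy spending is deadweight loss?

DWL / government spending = 15/1606

Pre-subsidy: 467 - 0.5P = -701 + 7.5P gives P* = 146, Q* = 394.
With the rebate, buyers effectively pay Pb = Ps − 16, where Ps is the price sellers receive.
Demand in terms of Ps becomes Qd = 467 − 0.5(Ps − 16) = 475 - 0.5Ps. Setting this equal to supply: 475 - 0.5Ps = -701 + 7.5Ps, so Ps = 147.
Buyers pay Pb = 147 − 16 = 131; Q' = -701 + 7.5·147 = 401.5.
ΔCS = ½(394 + 401.5)(146 − 131) = 5966.25; ΔPS = ½(394 + 401.5)(147 − 146) = 397.75.
Government spending = 16 × 401.5 = 6424.
DWL = ½ × 16 × (401.5 − 394) = 60; fraction = 60 / 6424 = 15/1606.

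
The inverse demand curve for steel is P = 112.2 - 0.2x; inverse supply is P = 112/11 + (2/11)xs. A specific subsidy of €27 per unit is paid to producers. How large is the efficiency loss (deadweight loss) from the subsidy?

Pre-subsidy: 112.2 - 0.2x = 112/11 + (2/11)x gives x* = 5611/21 and P* = 1234/21.
With the subsidy, sellers receive Ps = Pb + 27 for each unit, where Pb is the price buyers pay.
On the curves, Pb = 112.2 - 0.2x and Ps = 112/11 + (2/11)x; the wedge Ps − Pb = 27 gives 112/11 + (2/11)x − (112.2 - 0.2x) = 27, so x' = 7096/21.
Then Pb = 112.2 − 0.2·(7096/21) = 937/21 and Ps = 112/11 + (2/11)·(7096/21) = 1504/21.
The subsidy expands output by 7096/21 − 5611/21 = 495/7 past the efficient level; on those units the gap between marginal cost and willingness to pay runs from 0 up to 27.
DWL = ½ × 27 × 495/7 = 13365/14.

Deadweight loss = 13365/14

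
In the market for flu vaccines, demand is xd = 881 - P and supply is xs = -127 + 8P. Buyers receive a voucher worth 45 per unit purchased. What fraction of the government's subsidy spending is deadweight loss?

DWL / government spending = 20/809

Pre-subsidy: 881 - P = -127 + 8P gives P* = 112, x* = 769.
With the rebate, buyers effectively pay Pb = Ps − 45, where Ps is the price sellers receive.
Demand in terms of Ps becomes xd = 881 − 1(Ps − 45) = 926 - Ps. Setting this equal to supply: 926 - Ps = -127 + 8Ps, so Ps = 117.
Buyers pay Pb = 117 − 45 = 72; x' = -127 + 8·117 = 809.
ΔCS = ½(769 + 809)(112 − 72) = 31560; ΔPS = ½(769 + 809)(117 − 112) = 3945.
Government spending = 45 × 809 = 36405.
DWL = ½ × 45 × (809 − 769) = 900; fraction = 900 / 36405 = 20/809.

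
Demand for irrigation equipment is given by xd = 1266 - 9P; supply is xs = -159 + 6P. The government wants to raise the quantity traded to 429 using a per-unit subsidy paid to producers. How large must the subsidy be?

Required subsidy s = 5 per unit

At x = 429, invert demand for the buyer price: Pb = (1266 − 429)/9 = 93; invert supply for the seller price: Ps = (429 − (-159))/6 = 98.
The subsidy must fill the gap: s = Ps − Pb = 98 − 93 = 5.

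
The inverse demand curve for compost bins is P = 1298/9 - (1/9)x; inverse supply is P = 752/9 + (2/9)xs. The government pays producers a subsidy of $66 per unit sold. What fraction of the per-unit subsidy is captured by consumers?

Pre-subsidy: 1298/9 - (1/9)x = 752/9 + (2/9)x gives x* = 182 and P* = 124.
With the subsidy, sellers receive Ps = Pb + 66 for each unit, where Pb is the price buyers pay.
On the curves, Pb = 1298/9 - (1/9)x and Ps = 752/9 + (2/9)x; the wedge Ps − Pb = 66 gives 752/9 + (2/9)x − (1298/9 - (1/9)x) = 66, so x' = 380.
Then Pb = 1298/9 − (1/9)·380 = 102 and Ps = 752/9 + (2/9)·380 = 168.
Buyers' price falls by P* − Pb = 124 − 102 = 22; sellers' price rises by Ps − P* = 168 − 124 = 44.
So consumers capture 22/66 = 1/3 of each unit of subsidy.

Consumer share = 1/3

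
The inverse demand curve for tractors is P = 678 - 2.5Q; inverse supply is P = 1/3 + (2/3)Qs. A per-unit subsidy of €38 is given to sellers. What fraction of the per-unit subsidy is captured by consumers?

Pre-subsidy: 678 - 2.5Q = 1/3 + (2/3)Q gives Q* = 214 and P* = 143.
With the subsidy, sellers receive Ps = Pb + 38 for each unit, where Pb is the price buyers pay.
On the curves, Pb = 678 - 2.5Q and Ps = 1/3 + (2/3)Q; the wedge Ps − Pb = 38 gives 1/3 + (2/3)Q − (678 - 2.5Q) = 38, so Q' = 226.
Then Pb = 678 − 2.5·226 = 113 and Ps = 1/3 + (2/3)·226 = 151.
Buyers' price falls by P* − Pb = 143 − 113 = 30; sellers' price rises by Ps − P* = 151 − 143 = 8.
So consumers capture 30/38 = 15/19 of each unit of subsidy.

Consumer share = 15/19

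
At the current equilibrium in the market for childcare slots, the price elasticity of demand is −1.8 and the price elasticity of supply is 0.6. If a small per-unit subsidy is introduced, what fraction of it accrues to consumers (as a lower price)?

Consumer share = 0.25

For a small subsidy around the equilibrium, the benefit split depends on the relative slopes, which at a point are proportional to the elasticities.
Buyer share = εs/(εs + |εd|) = 0.6/(0.6 + 1.8) = 0.25; seller share = |εd|/(εs + |εd|) = 0.75.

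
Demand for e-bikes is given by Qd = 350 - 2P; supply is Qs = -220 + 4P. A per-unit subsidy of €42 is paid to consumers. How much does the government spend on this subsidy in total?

Pre-subsidy: 350 - 2P = -220 + 4P gives P* = 95, Q* = 160.
With the rebate, buyers effectively pay Pb = Ps − 42, where Ps is the price sellers receive.
Demand in terms of Ps becomes Qd = 350 − 2(Ps − 42) = 434 - 2Ps. Setting this equal to supply: 434 - 2Ps = -220 + 4Ps, so Ps = 109.
Buyers pay Pb = 109 − 42 = 67; Q' = -220 + 4·109 = 216.
Government outlay = subsidy × quantity = 42 × 216 = 9072.

Government cost = €9072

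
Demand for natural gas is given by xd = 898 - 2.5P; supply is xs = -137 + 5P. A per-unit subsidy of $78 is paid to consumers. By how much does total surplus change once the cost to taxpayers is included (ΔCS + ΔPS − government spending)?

Net change in total surplus = -$5070

Pre-subsidy: 898 - 2.5P = -137 + 5P gives P* = 138, x* = 553.
With the rebate, buyers effectively pay Pb = Ps − 78, where Ps is the price sellers receive.
Demand in terms of Ps becomes xd = 898 − 2.5(Ps − 78) = 1093 - 2.5Ps. Setting this equal to supply: 1093 - 2.5Ps = -137 + 5Ps, so Ps = 164.
Buyers pay Pb = 164 − 78 = 86; x' = -137 + 5·164 = 683.
ΔCS = ½(553 + 683)(138 − 86) = 32136; ΔPS = ½(553 + 683)(164 − 138) = 16068.
Government spending = 78 × 683 = 53274.
Net change = 32136 + 16068 − 53274 = -5070. The loss equals the DWL triangle ½·78·130.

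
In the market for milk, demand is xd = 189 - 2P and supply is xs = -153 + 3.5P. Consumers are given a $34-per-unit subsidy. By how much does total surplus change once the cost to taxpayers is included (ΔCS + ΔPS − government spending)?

Net change in total surplus = -8092/11

Pre-subsidy: 189 - 2P = -153 + 3.5P gives P* = 684/11, x* = 711/11.
With the rebate, buyers effectively pay Pb = Ps − 34, where Ps is the price sellers receive.
Demand in terms of Ps becomes xd = 189 − 2(Ps − 34) = 257 - 2Ps. Setting this equal to supply: 257 - 2Ps = -153 + 3.5Ps, so Ps = 820/11.
Buyers pay Pb = 820/11 − 34 = 446/11; x' = -153 + 3.5·(820/11) = 1187/11.
ΔCS = ½(711/11 + 1187/11)(684/11 − 446/11) = 225862/121; ΔPS = ½(711/11 + 1187/11)(820/11 − 684/11) = 129064/121.
Government spending = 34 × 1187/11 = 40358/11.
Net change = 225862/121 + 129064/121 − 40358/11 = -8092/11. The loss equals the DWL triangle ½·34·476/11.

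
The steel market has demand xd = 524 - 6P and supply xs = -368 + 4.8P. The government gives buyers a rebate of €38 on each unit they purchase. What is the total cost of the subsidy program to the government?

Government cost = 44384/9

Pre-subsidy: 524 - 6P = -368 + 4.8P gives P* = 2230/27, x* = 256/9.
With the rebate, buyers effectively pay Pb = Ps − 38, where Ps is the price sellers receive.
Demand in terms of Ps becomes xd = 524 − 6(Ps − 38) = 752 - 6Ps. Setting this equal to supply: 752 - 6Ps = -368 + 4.8Ps, so Ps = 2800/27.
Buyers pay Pb = 2800/27 − 38 = 1774/27; x' = -368 + 4.8·(2800/27) = 1168/9.
Government outlay = subsidy × quantity = 38 × 1168/9 = 44384/9.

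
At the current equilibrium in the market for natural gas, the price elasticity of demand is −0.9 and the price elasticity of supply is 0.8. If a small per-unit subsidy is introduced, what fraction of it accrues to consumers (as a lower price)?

Consumer share = 8/17

For a small subsidy around the equilibrium, the benefit split depends on the relative slopes, which at a point are proportional to the elasticities.
Buyer share = εs/(εs + |εd|) = 0.8/(0.8 + 0.9) = 8/17; seller share = |εd|/(εs + |εd|) = 9/17.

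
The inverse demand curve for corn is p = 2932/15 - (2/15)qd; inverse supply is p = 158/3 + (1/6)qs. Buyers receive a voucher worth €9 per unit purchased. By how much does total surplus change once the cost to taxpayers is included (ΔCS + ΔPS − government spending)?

Pre-subsidy: 2932/15 - (2/15)q = 158/3 + (1/6)q gives q* = 476 and p* = 132.
With the rebate, buyers effectively pay pb = ps − 9, where ps is the price sellers receive.
On the curves, pb = 2932/15 - (2/15)q and ps = 158/3 + (1/6)q; the wedge ps − pb = 9 gives 158/3 + (1/6)q − (2932/15 - (2/15)q) = 9, so q' = 506.
Then pb = 2932/15 − (2/15)·506 = 128 and ps = 158/3 + (1/6)·506 = 137.
ΔCS = ½(476 + 506)(132 − 128) = 1964; ΔPS = ½(476 + 506)(137 − 132) = 2455.
Government spending = 9 × 506 = 4554.
Net change = 1964 + 2455 − 4554 = -135. The loss equals the DWL triangle ½·9·30.

Net change in total surplus = -€135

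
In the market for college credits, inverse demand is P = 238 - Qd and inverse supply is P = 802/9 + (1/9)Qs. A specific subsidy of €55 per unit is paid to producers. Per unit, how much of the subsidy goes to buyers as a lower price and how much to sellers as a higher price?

Buyers gain €49.5 per unit; sellers gain €5.5 per unit

Pre-subsidy: 238 - Q = 802/9 + (1/9)Q gives Q* = 134 and P* = 104.
With the subsidy, sellers receive Ps = Pb + 55 for each unit, where Pb is the price buyers pay.
On the curves, Pb = 238 - Q and Ps = 802/9 + (1/9)Q; the wedge Ps − Pb = 55 gives 802/9 + (1/9)Q − (238 - Q) = 55, so Q' = 183.5.
Then Pb = 238 − 1·183.5 = 54.5 and Ps = 802/9 + (1/9)·183.5 = 109.5.
Buyers' price falls by P* − Pb = 104 − 54.5 = 49.5; sellers' price rises by Ps − P* = 109.5 − 104 = 5.5.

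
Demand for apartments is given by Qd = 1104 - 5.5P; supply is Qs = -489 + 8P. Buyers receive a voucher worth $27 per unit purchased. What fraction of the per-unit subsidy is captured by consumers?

Consumer share = 16/27

Pre-subsidy: 1104 - 5.5P = -489 + 8P gives P* = 118, Q* = 455.
With the rebate, buyers effectively pay Pb = Ps − 27, where Ps is the price sellers receive.
Demand in terms of Ps becomes Qd = 1104 − 5.5(Ps − 27) = 1252.5 - 5.5Ps. Setting this equal to supply: 1252.5 - 5.5Ps = -489 + 8Ps, so Ps = 129.
Buyers pay Pb = 129 − 27 = 102; Q' = -489 + 8·129 = 543.
Buyers' price falls by P* − Pb = 118 − 102 = 16; sellers' price rises by Ps − P* = 129 − 118 = 11.
So consumers capture 16/27 = 16/27 of each unit of subsidy.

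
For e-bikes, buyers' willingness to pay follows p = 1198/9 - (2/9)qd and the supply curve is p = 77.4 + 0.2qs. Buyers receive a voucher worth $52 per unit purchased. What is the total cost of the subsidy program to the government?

Government cost = 252044/19

Pre-subsidy: 1198/9 - (2/9)q = 77.4 + 0.2q gives q* = 2507/19 and p* = 1972/19.
With the rebate, buyers effectively pay pb = ps − 52, where ps is the price sellers receive.
On the curves, pb = 1198/9 - (2/9)q and ps = 77.4 + 0.2q; the wedge ps − pb = 52 gives 77.4 + 0.2q − (1198/9 - (2/9)q) = 52, so q' = 4847/19.
Then pb = 1198/9 − (2/9)·(4847/19) = 1452/19 and ps = 77.4 + 0.2·(4847/19) = 2440/19.
Government outlay = subsidy × quantity = 52 × 4847/19 = 252044/19.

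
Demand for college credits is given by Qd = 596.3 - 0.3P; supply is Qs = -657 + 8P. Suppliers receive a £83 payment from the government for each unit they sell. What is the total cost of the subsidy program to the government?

Pre-subsidy: 596.3 - 0.3P = -657 + 8P gives P* = 151, Q* = 551.
With the subsidy, sellers receive Ps = Pb + 83 for each unit, where Pb is the price buyers pay.
Supply in terms of Pb becomes Qs = -657 + 8(Pb + 83) = 7 + 8Pb. Setting this equal to demand: 596.3 - 0.3Pb = 7 + 8Pb, so Pb = 71.
Sellers receive Ps = 71 + 83 = 154; Q' = 596.3 − 0.3·71 = 575.
Government outlay = subsidy × quantity = 83 × 575 = 47725.

Government cost = £47725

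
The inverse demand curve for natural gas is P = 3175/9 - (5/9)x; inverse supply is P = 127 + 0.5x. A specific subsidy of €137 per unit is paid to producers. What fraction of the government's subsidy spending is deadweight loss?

Pre-subsidy: 3175/9 - (5/9)x = 127 + 0.5x gives x* = 4064/19 and P* = 4445/19.
With the subsidy, sellers receive Ps = Pb + 137 for each unit, where Pb is the price buyers pay.
On the curves, Pb = 3175/9 - (5/9)x and Ps = 127 + 0.5x; the wedge Ps − Pb = 137 gives 127 + 0.5x − (3175/9 - (5/9)x) = 137, so x' = 6530/19.
Then Pb = 3175/9 − (5/9)·(6530/19) = 3075/19 and Ps = 127 + 0.5·(6530/19) = 5678/19.
ΔCS = ½(4064/19 + 6530/19)(4445/19 − 3075/19) = 7256890/361; ΔPS = ½(4064/19 + 6530/19)(5678/19 − 4445/19) = 6531201/361.
Government spending = 137 × 6530/19 = 894610/19.
DWL = ½ × 137 × (6530/19 − 4064/19) = 168921/19; fraction = (168921/19) / (894610/19) = 1233/6530.

DWL / government spending = 1233/6530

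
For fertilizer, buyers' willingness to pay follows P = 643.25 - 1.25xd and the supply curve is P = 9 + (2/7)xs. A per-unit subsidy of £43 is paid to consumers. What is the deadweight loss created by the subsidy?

Pre-subsidy: 643.25 - 1.25x = 9 + (2/7)x gives x* = 413 and P* = 127.
With the rebate, buyers effectively pay Pb = Ps − 43, where Ps is the price sellers receive.
On the curves, Pb = 643.25 - 1.25x and Ps = 9 + (2/7)x; the wedge Ps − Pb = 43 gives 9 + (2/7)x − (643.25 - 1.25x) = 43, so x' = 441.
Then Pb = 643.25 − 1.25·441 = 92 and Ps = 9 + (2/7)·441 = 135.
The subsidy expands output by 441 − 413 = 28 past the efficient level; on those units the gap between marginal cost and willingness to pay runs from 0 up to 43.
DWL = ½ × 43 × 28 = 602.

Deadweight loss = £602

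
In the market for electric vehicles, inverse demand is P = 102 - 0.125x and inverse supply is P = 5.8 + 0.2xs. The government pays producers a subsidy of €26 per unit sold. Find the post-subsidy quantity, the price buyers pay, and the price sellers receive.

x' = 376; buyers pay €55; sellers receive €81

Pre-subsidy: 102 - 0.125x = 5.8 + 0.2x gives x* = 296 and P* = 65.
With the subsidy, sellers receive Ps = Pb + 26 for each unit, where Pb is the price buyers pay.
On the curves, Pb = 102 - 0.125x and Ps = 5.8 + 0.2x; the wedge Ps − Pb = 26 gives 5.8 + 0.2x − (102 - 0.125x) = 26, so x' = 376.
Then Pb = 102 − 0.125·376 = 55 and Ps = 5.8 + 0.2·376 = 81.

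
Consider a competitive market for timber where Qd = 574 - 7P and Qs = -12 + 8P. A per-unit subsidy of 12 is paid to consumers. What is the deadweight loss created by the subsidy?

Pre-subsidy: 574 - 7P = -12 + 8P gives P* = 586/15, Q* = 4508/15.
With the rebate, buyers effectively pay Pb = Ps − 12, where Ps is the price sellers receive.
Demand in terms of Ps becomes Qd = 574 − 7(Ps − 12) = 658 - 7Ps. Setting this equal to supply: 658 - 7Ps = -12 + 8Ps, so Ps = 134/3.
Buyers pay Pb = 134/3 − 12 = 98/3; Q' = -12 + 8·(134/3) = 1036/3.
The subsidy expands output by 1036/3 − 4508/15 = 44.8 past the efficient level; on those units the gap between marginal cost and willingness to pay runs from 0 up to 12.
DWL = ½ × 12 × 44.8 = 268.8.

Deadweight loss = 268.8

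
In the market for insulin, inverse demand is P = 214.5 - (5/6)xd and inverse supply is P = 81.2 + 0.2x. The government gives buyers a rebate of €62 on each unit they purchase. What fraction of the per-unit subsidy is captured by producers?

Producer share = 6/31

Pre-subsidy: 214.5 - (5/6)x = 81.2 + 0.2x gives x* = 129 and P* = 107.
With the rebate, buyers effectively pay Pb = Ps − 62, where Ps is the price sellers receive.
On the curves, Pb = 214.5 - (5/6)x and Ps = 81.2 + 0.2x; the wedge Ps − Pb = 62 gives 81.2 + 0.2x − (214.5 - (5/6)x) = 62, so x' = 189.
Then Pb = 214.5 − (5/6)·189 = 57 and Ps = 81.2 + 0.2·189 = 119.
Buyers' price falls by P* − Pb = 107 − 57 = 50; sellers' price rises by Ps − P* = 119 − 107 = 12.
So producers capture 12/62 = 6/31 of each unit of subsidy.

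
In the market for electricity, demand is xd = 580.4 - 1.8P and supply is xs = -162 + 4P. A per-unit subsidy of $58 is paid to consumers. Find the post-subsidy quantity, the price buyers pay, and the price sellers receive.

Pre-subsidy: 580.4 - 1.8P = -162 + 4P gives P* = 128, x* = 350.
With the rebate, buyers effectively pay Pb = Ps − 58, where Ps is the price sellers receive.
Demand in terms of Ps becomes xd = 580.4 − 1.8(Ps − 58) = 684.8 - 1.8Ps. Setting this equal to supply: 684.8 - 1.8Ps = -162 + 4Ps, so Ps = 146.
Buyers pay Pb = 146 − 58 = 88; x' = -162 + 4·146 = 422.

x' = 422; buyers pay $88; sellers receive $146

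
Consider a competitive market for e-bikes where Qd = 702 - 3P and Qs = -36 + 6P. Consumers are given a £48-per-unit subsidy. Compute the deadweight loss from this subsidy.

Deadweight loss = £2304

Pre-subsidy: 702 - 3P = -36 + 6P gives P* = 82, Q* = 456.
With the rebate, buyers effectively pay Pb = Ps − 48, where Ps is the price sellers receive.
Demand in terms of Ps becomes Qd = 702 − 3(Ps − 48) = 846 - 3Ps. Setting this equal to supply: 846 - 3Ps = -36 + 6Ps, so Ps = 98.
Buyers pay Pb = 98 − 48 = 50; Q' = -36 + 6·98 = 552.
The subsidy expands output by 552 − 456 = 96 past the efficient level; on those units the gap between marginal cost and willingness to pay runs from 0 up to 48.
DWL = ½ × 48 × 96 = 2304.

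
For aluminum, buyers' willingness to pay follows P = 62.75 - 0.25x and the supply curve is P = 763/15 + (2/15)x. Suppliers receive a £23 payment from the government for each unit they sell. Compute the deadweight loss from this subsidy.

Pre-subsidy: 62.75 - 0.25x = 763/15 + (2/15)x gives x* = 31 and P* = 55.
With the subsidy, sellers receive Ps = Pb + 23 for each unit, where Pb is the price buyers pay.
On the curves, Pb = 62.75 - 0.25x and Ps = 763/15 + (2/15)x; the wedge Ps − Pb = 23 gives 763/15 + (2/15)x − (62.75 - 0.25x) = 23, so x' = 91.
Then Pb = 62.75 − 0.25·91 = 40 and Ps = 763/15 + (2/15)·91 = 63.
The subsidy expands output by 91 − 31 = 60 past the efficient level; on those units the gap between marginal cost and willingness to pay runs from 0 up to 23.
DWL = ½ × 23 × 60 = 690.

Deadweight loss = £690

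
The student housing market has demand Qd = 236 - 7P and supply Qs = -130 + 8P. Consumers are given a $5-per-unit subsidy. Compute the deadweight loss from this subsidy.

Pre-subsidy: 236 - 7P = -130 + 8P gives P* = 24.4, Q* = 65.2.
With the rebate, buyers effectively pay Pb = Ps − 5, where Ps is the price sellers receive.
Demand in terms of Ps becomes Qd = 236 − 7(Ps − 5) = 271 - 7Ps. Setting this equal to supply: 271 - 7Ps = -130 + 8Ps, so Ps = 401/15.
Buyers pay Pb = 401/15 − 5 = 326/15; Q' = -130 + 8·(401/15) = 1258/15.
The subsidy expands output by 1258/15 − 65.2 = 56/3 past the efficient level; on those units the gap between marginal cost and willingness to pay runs from 0 up to 5.
DWL = ½ × 5 × 56/3 = 140/3.

Deadweight loss = 140/3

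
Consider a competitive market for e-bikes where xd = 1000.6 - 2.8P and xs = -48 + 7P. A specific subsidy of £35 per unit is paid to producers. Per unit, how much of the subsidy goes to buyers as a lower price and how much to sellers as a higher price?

Pre-subsidy: 1000.6 - 2.8P = -48 + 7P gives P* = 107, x* = 701.
With the subsidy, sellers receive Ps = Pb + 35 for each unit, where Pb is the price buyers pay.
Supply in terms of Pb becomes xs = -48 + 7(Pb + 35) = 197 + 7Pb. Setting this equal to demand: 1000.6 - 2.8Pb = 197 + 7Pb, so Pb = 82.
Sellers receive Ps = 82 + 35 = 117; x' = 1000.6 − 2.8·82 = 771.
Buyers' price falls by P* − Pb = 107 − 82 = 25; sellers' price rises by Ps − P* = 117 − 107 = 10.

Buyers gain £25 per unit; sellers gain £10 per unit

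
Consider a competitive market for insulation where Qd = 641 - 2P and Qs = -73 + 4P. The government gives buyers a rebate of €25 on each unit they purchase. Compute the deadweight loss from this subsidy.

Pre-subsidy: 641 - 2P = -73 + 4P gives P* = 119, Q* = 403.
With the rebate, buyers effectively pay Pb = Ps − 25, where Ps is the price sellers receive.
Demand in terms of Ps becomes Qd = 641 − 2(Ps − 25) = 691 - 2Ps. Setting this equal to supply: 691 - 2Ps = -73 + 4Ps, so Ps = 382/3.
Buyers pay Pb = 382/3 − 25 = 307/3; Q' = -73 + 4·(382/3) = 1309/3.
The subsidy expands output by 1309/3 − 403 = 100/3 past the efficient level; on those units the gap between marginal cost and willingness to pay runs from 0 up to 25.
DWL = ½ × 25 × 100/3 = 1250/3.

Deadweight loss = 1250/3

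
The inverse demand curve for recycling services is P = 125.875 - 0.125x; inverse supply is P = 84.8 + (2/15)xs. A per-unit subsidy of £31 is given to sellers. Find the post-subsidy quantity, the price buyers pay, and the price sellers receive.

x' = 279; buyers pay £91; sellers receive £122

Pre-subsidy: 125.875 - 0.125x = 84.8 + (2/15)x gives x* = 159 and P* = 106.
With the subsidy, sellers receive Ps = Pb + 31 for each unit, where Pb is the price buyers pay.
On the curves, Pb = 125.875 - 0.125x and Ps = 84.8 + (2/15)x; the wedge Ps − Pb = 31 gives 84.8 + (2/15)x − (125.875 - 0.125x) = 31, so x' = 279.
Then Pb = 125.875 − 0.125·279 = 91 and Ps = 84.8 + (2/15)·279 = 122.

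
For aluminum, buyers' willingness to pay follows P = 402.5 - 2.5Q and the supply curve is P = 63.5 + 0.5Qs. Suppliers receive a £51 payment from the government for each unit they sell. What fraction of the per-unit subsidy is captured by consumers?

Pre-subsidy: 402.5 - 2.5Q = 63.5 + 0.5Q gives Q* = 113 and P* = 120.
With the subsidy, sellers receive Ps = Pb + 51 for each unit, where Pb is the price buyers pay.
On the curves, Pb = 402.5 - 2.5Q and Ps = 63.5 + 0.5Q; the wedge Ps − Pb = 51 gives 63.5 + 0.5Q − (402.5 - 2.5Q) = 51, so Q' = 130.
Then Pb = 402.5 − 2.5·130 = 77.5 and Ps = 63.5 + 0.5·130 = 128.5.
Buyers' price falls by P* − Pb = 120 − 77.5 = 42.5; sellers' price rises by Ps − P* = 128.5 − 120 = 8.5.
So consumers capture 42.5/51 = 5/6 of each unit of subsidy.

Consumer share = 5/6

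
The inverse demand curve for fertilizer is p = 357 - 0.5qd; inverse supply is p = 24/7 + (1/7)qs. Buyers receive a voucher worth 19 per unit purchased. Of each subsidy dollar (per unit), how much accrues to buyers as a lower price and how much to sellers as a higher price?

Buyers gain 133/9 per unit; sellers gain 38/9 per unit

Pre-subsidy: 357 - 0.5q = 24/7 + (1/7)q gives q* = 550 and p* = 82.
With the rebate, buyers effectively pay pb = ps − 19, where ps is the price sellers receive.
On the curves, pb = 357 - 0.5q and ps = 24/7 + (1/7)q; the wedge ps − pb = 19 gives 24/7 + (1/7)q − (357 - 0.5q) = 19, so q' = 5216/9.
Then pb = 357 − 0.5·(5216/9) = 605/9 and ps = 24/7 + (1/7)·(5216/9) = 776/9.
Buyers' price falls by p* − pb = 82 − 605/9 = 133/9; sellers' price rises by ps − p* = 776/9 − 82 = 38/9.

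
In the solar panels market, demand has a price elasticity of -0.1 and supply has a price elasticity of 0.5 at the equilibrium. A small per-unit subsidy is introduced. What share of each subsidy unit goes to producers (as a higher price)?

Producer share = 1/6

For a small subsidy around the equilibrium, the benefit split depends on the relative slopes, which at a point are proportional to the elasticities.
Buyer share = εs/(εs + |εd|) = 0.5/(0.5 + 0.1) = 5/6; seller share = |εd|/(εs + |εd|) = 1/6.
So producers capture 1/6 of the subsidy.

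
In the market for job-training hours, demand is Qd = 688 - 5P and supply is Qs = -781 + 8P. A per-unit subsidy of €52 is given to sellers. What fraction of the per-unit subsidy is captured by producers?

Producer share = 5/13

Pre-subsidy: 688 - 5P = -781 + 8P gives P* = 113, Q* = 123.
With the subsidy, sellers receive Ps = Pb + 52 for each unit, where Pb is the price buyers pay.
Supply in terms of Pb becomes Qs = -781 + 8(Pb + 52) = -365 + 8Pb. Setting this equal to demand: 688 - 5Pb = -365 + 8Pb, so Pb = 81.
Sellers receive Ps = 81 + 52 = 133; Q' = 688 − 5·81 = 283.
Buyers' price falls by P* − Pb = 113 − 81 = 32; sellers' price rises by Ps − P* = 133 − 113 = 20.
So producers capture 20/52 = 5/13 of each unit of subsidy.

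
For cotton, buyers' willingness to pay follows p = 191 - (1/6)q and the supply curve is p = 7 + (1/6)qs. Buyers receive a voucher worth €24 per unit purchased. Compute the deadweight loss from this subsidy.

Pre-subsidy: 191 - (1/6)q = 7 + (1/6)q gives q* = 552 and p* = 99.
With the rebate, buyers effectively pay pb = ps − 24, where ps is the price sellers receive.
On the curves, pb = 191 - (1/6)q and ps = 7 + (1/6)q; the wedge ps − pb = 24 gives 7 + (1/6)q − (191 - (1/6)q) = 24, so q' = 624.
Then pb = 191 − (1/6)·624 = 87 and ps = 7 + (1/6)·624 = 111.
The subsidy expands output by 624 − 552 = 72 past the efficient level; on those units the gap between marginal cost and willingness to pay runs from 0 up to 24.
DWL = ½ × 24 × 72 = 864.

Deadweight loss = €864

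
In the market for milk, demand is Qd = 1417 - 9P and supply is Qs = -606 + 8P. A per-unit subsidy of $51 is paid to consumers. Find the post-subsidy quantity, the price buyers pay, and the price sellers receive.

Q' = 562; buyers pay $95; sellers receive $146

Pre-subsidy: 1417 - 9P = -606 + 8P gives P* = 119, Q* = 346.
With the rebate, buyers effectively pay Pb = Ps − 51, where Ps is the price sellers receive.
Demand in terms of Ps becomes Qd = 1417 − 9(Ps − 51) = 1876 - 9Ps. Setting this equal to supply: 1876 - 9Ps = -606 + 8Ps, so Ps = 146.
Buyers pay Pb = 146 − 51 = 95; Q' = -606 + 8·146 = 562.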